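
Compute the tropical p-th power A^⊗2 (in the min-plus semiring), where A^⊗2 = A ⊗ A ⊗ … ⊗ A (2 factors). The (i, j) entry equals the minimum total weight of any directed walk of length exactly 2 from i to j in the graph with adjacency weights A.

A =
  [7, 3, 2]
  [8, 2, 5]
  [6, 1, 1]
A^⊗2 =
  [8, 3, 3]
  [10, 4, 6]
  [7, 2, 2]

Each entry (A^⊗2)_ij equals the minimum over all length-2 walks i = v_0 → v_1 → … → v_2 = j of Σ_t A[v_t][v_{t+1}]. For example, for (i, j) = (0, 2) we minimise over 3 possible intermediate vertex sequences; the minimum is 3, attained along the walk 0 → 2 → 2.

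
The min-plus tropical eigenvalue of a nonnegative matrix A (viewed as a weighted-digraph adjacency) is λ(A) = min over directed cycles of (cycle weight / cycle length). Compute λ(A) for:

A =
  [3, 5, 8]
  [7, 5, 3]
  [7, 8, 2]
λ(A) = 2

Enumerate directed cycles and compute their means (weight / length). Sample:
  cycle 0 → 0: weight = 3, length = 1, mean = 3/1 ≈ 3.000
  cycle 1 → 1: weight = 5, length = 1, mean = 5/1 ≈ 5.000
  cycle 2 → 2: weight = 2, length = 1, mean = 2/1 ≈ 2.000
  cycle 0 → 1 → 0: weight = 12, length = 2, mean = 12/2 ≈ 6.000
  cycle 0 → 2 → 0: weight = 15, length = 2, mean = 15/2 ≈ 7.500
  cycle 1 → 0 → 1: weight = 12, length = 2, mean = 12/2 ≈ 6.000
Minimum mean = 2.000, attained e.g. along the cycle 2 → 2 with weight 2 and length 1. So λ(A) = 2/1 = 2.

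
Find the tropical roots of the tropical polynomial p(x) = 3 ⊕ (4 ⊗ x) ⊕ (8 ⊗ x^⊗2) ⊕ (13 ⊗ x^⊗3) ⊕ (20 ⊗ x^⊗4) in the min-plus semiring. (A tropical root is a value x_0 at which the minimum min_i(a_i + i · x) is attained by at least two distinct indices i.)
Roots: {-7, -5, -4, -1}

Each tropical root is a break point of the lower envelope of the lines y = a_i + i · x (there are 5 lines, with slopes 0, 1, ..., 4). Only the lines that attain the minimum somewhere contribute to roots; other lines are dominated. Here the surviving (envelope) indices are i = 4, i = 3, i = 2, i = 1, i = 0.
Intersections between consecutive envelope lines give the roots: for adjacent envelope indices i < j the intersection is x = (a_i − a_j) / (j − i). Reading off the sorted break points: {-7, -5, -4, -1}.
Verification: at each break x_0, at least two indices attain the minimum of min_i(a_i + i · x_0).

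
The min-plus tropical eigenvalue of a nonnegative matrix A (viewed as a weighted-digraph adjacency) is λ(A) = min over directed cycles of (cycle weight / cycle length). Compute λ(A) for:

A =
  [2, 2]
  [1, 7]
λ(A) = 3/2

Enumerate directed cycles and compute their means (weight / length). Sample:
  cycle 0 → 0: weight = 2, length = 1, mean = 2/1 ≈ 2.000
  cycle 1 → 1: weight = 7, length = 1, mean = 7/1 ≈ 7.000
  cycle 0 → 1 → 0: weight = 3, length = 2, mean = 3/2 ≈ 1.500
  cycle 1 → 0 → 1: weight = 3, length = 2, mean = 3/2 ≈ 1.500
Minimum mean = 1.500, attained e.g. along the cycle 0 → 1 → 0 with weight 3 and length 2. So λ(A) = 3/2 = 3/2.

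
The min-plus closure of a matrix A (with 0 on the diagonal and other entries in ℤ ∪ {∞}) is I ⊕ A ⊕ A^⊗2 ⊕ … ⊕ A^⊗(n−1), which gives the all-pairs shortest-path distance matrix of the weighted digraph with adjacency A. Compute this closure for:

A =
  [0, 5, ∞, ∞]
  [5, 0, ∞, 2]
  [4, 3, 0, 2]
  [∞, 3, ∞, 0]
Closure =
  [0, 5, ∞, 7]
  [5, 0, ∞, 2]
  [4, 3, 0, 2]
  [8, 3, ∞, 0]

This is the Floyd-Warshall all-pairs shortest-path computation. For each intermediate vertex k = 0, 1, …, 3, update dist[i][j] ← min(dist[i][j], dist[i][k] + dist[k][j]). The final matrix gives, for each (i, j), the minimum total weight of any directed path from i to j (possibly empty when i = j).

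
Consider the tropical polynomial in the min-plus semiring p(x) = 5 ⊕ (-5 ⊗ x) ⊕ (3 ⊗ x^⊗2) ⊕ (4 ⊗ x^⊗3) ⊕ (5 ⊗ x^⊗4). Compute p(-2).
p(-2) = -7

A tropical monomial a ⊗ x^⊗i evaluates to a + i · x. Evaluating each term at x = -2:
  Term 0 contributes 5 + 0 · -2 = 5
  Term 1 contributes -5 + 1 · -2 = -7
  Term 2 contributes 3 + 2 · -2 = -1
  Term 3 contributes 4 + 3 · -2 = -2
  Term 4 contributes 5 + 4 · -2 = -3
p(-2) = ⊕ of these = min[5, -7, -1, -2, -3] = -7.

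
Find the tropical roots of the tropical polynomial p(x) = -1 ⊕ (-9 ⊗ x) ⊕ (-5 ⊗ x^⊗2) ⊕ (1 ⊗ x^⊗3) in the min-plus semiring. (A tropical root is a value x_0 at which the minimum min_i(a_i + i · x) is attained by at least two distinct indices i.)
Roots: {-6, -4, 8}

Each tropical root is a break point of the lower envelope of the lines y = a_i + i · x (there are 4 lines, with slopes 0, 1, ..., 3). Only the lines that attain the minimum somewhere contribute to roots; other lines are dominated. Here the surviving (envelope) indices are i = 3, i = 2, i = 1, i = 0.
Intersections between consecutive envelope lines give the roots: for adjacent envelope indices i < j the intersection is x = (a_i − a_j) / (j − i). Reading off the sorted break points: {-6, -4, 8}.
Verification: at each break x_0, at least two indices attain the minimum of min_i(a_i + i · x_0).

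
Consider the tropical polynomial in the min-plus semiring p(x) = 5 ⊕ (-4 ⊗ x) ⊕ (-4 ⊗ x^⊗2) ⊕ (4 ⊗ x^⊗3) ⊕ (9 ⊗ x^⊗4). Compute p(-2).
p(-2) = -8

A tropical monomial a ⊗ x^⊗i evaluates to a + i · x. Evaluating each term at x = -2:
  Term 0 contributes 5 + 0 · -2 = 5
  Term 1 contributes -4 + 1 · -2 = -6
  Term 2 contributes -4 + 2 · -2 = -8
  Term 3 contributes 4 + 3 · -2 = -2
  Term 4 contributes 9 + 4 · -2 = 1
p(-2) = ⊕ of these = min[5, -6, -8, -2, 1] = -8.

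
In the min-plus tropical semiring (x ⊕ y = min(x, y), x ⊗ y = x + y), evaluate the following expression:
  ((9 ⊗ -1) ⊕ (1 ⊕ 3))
((9 ⊗ -1) ⊕ (1 ⊕ 3)) = 1

Expand innermost to outermost. Recall ⊕ takes the minimum of its arguments and ⊗ takes their sum. Working out the expression ((9 ⊗ -1) ⊕ (1 ⊕ 3)) gives 1.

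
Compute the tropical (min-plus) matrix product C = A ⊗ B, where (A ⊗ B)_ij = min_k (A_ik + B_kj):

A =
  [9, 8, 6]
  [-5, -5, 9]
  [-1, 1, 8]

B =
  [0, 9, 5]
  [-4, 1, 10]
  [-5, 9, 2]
A ⊗ B =
  [1, 9, 8]
  [-9, -4, 0]
  [-3, 2, 4]

Apply the min-plus product entry-by-entry:
  C[0][0] = min over k of (A[0][0] + B[0][0] = 9 + 0 = 9, A[0][1] + B[1][0] = 8 + -4 = 4, A[0][2] + B[2][0] = 6 + -5 = 1) = 1 (attained at k = 2)
  C[0][1] = min over k of (A[0][0] + B[0][1] = 9 + 9 = 18, A[0][1] + B[1][1] = 8 + 1 = 9, A[0][2] + B[2][1] = 6 + 9 = 15) = 9 (attained at k = 1)
  C[0][2] = min over k of (A[0][0] + B[0][2] = 9 + 5 = 14, A[0][1] + B[1][2] = 8 + 10 = 18, A[0][2] + B[2][2] = 6 + 2 = 8) = 8 (attained at k = 2)
  C[1][0] = min over k of (A[1][0] + B[0][0] = -5 + 0 = -5, A[1][1] + B[1][0] = -5 + -4 = -9, A[1][2] + B[2][0] = 9 + -5 = 4) = -9 (attained at k = 1)
  C[1][1] = min over k of (A[1][0] + B[0][1] = -5 + 9 = 4, A[1][1] + B[1][1] = -5 + 1 = -4, A[1][2] + B[2][1] = 9 + 9 = 18) = -4 (attained at k = 1)
  C[1][2] = min over k of (A[1][0] + B[0][2] = -5 + 5 = 0, A[1][1] + B[1][2] = -5 + 10 = 5, A[1][2] + B[2][2] = 9 + 2 = 11) = 0 (attained at k = 0)
  C[2][0] = min over k of (A[2][0] + B[0][0] = -1 + 0 = -1, A[2][1] + B[1][0] = 1 + -4 = -3, A[2][2] + B[2][0] = 8 + -5 = 3) = -3 (attained at k = 1)
  C[2][1] = min over k of (A[2][0] + B[0][1] = -1 + 9 = 8, A[2][1] + B[1][1] = 1 + 1 = 2, A[2][2] + B[2][1] = 8 + 9 = 17) = 2 (attained at k = 1)
  C[2][2] = min over k of (A[2][0] + B[0][2] = -1 + 5 = 4, A[2][1] + B[1][2] = 1 + 10 = 11, A[2][2] + B[2][2] = 8 + 2 = 10) = 4 (attained at k = 0)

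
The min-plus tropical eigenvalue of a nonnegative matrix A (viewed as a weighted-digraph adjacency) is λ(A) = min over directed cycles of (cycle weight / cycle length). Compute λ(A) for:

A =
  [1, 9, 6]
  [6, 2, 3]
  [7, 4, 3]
λ(A) = 1

Enumerate directed cycles and compute their means (weight / length). Sample:
  cycle 0 → 0: weight = 1, length = 1, mean = 1/1 ≈ 1.000
  cycle 1 → 1: weight = 2, length = 1, mean = 2/1 ≈ 2.000
  cycle 2 → 2: weight = 3, length = 1, mean = 3/1 ≈ 3.000
  cycle 0 → 1 → 0: weight = 15, length = 2, mean = 15/2 ≈ 7.500
  cycle 0 → 2 → 0: weight = 13, length = 2, mean = 13/2 ≈ 6.500
  cycle 1 → 0 → 1: weight = 15, length = 2, mean = 15/2 ≈ 7.500
Minimum mean = 1.000, attained e.g. along the cycle 0 → 0 with weight 1 and length 1. So λ(A) = 1/1 = 1.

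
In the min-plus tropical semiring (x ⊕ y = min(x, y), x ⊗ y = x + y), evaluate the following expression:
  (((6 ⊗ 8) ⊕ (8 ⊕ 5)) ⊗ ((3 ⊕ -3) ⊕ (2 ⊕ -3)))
(((6 ⊗ 8) ⊕ (8 ⊕ 5)) ⊗ ((3 ⊕ -3) ⊕ (2 ⊕ -3))) = 2

Expand innermost to outermost. Recall ⊕ takes the minimum of its arguments and ⊗ takes their sum. Working out the expression (((6 ⊗ 8) ⊕ (8 ⊕ 5)) ⊗ ((3 ⊕ -3) ⊕ (2 ⊕ -3))) gives 2.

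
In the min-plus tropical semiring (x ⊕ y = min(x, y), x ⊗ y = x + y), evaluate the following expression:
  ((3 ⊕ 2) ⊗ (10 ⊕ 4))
((3 ⊕ 2) ⊗ (10 ⊕ 4)) = 6

Expand innermost to outermost. Recall ⊕ takes the minimum of its arguments and ⊗ takes their sum. Working out the expression ((3 ⊕ 2) ⊗ (10 ⊕ 4)) gives 6.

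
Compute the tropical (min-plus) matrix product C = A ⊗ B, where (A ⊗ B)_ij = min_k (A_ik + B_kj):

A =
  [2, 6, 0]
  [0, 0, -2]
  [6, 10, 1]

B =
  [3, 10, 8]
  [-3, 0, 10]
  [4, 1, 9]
A ⊗ B =
  [3, 1, 9]
  [-3, -1, 7]
  [5, 2, 10]

Apply the min-plus product entry-by-entry:
  C[0][0] = min over k of (A[0][0] + B[0][0] = 2 + 3 = 5, A[0][1] + B[1][0] = 6 + -3 = 3, A[0][2] + B[2][0] = 0 + 4 = 4) = 3 (attained at k = 1)
  C[0][1] = min over k of (A[0][0] + B[0][1] = 2 + 10 = 12, A[0][1] + B[1][1] = 6 + 0 = 6, A[0][2] + B[2][1] = 0 + 1 = 1) = 1 (attained at k = 2)
  C[0][2] = min over k of (A[0][0] + B[0][2] = 2 + 8 = 10, A[0][1] + B[1][2] = 6 + 10 = 16, A[0][2] + B[2][2] = 0 + 9 = 9) = 9 (attained at k = 2)
  C[1][0] = min over k of (A[1][0] + B[0][0] = 0 + 3 = 3, A[1][1] + B[1][0] = 0 + -3 = -3, A[1][2] + B[2][0] = -2 + 4 = 2) = -3 (attained at k = 1)
  C[1][1] = min over k of (A[1][0] + B[0][1] = 0 + 10 = 10, A[1][1] + B[1][1] = 0 + 0 = 0, A[1][2] + B[2][1] = -2 + 1 = -1) = -1 (attained at k = 2)
  C[1][2] = min over k of (A[1][0] + B[0][2] = 0 + 8 = 8, A[1][1] + B[1][2] = 0 + 10 = 10, A[1][2] + B[2][2] = -2 + 9 = 7) = 7 (attained at k = 2)
  C[2][0] = min over k of (A[2][0] + B[0][0] = 6 + 3 = 9, A[2][1] + B[1][0] = 10 + -3 = 7, A[2][2] + B[2][0] = 1 + 4 = 5) = 5 (attained at k = 2)
  C[2][1] = min over k of (A[2][0] + B[0][1] = 6 + 10 = 16, A[2][1] + B[1][1] = 10 + 0 = 10, A[2][2] + B[2][1] = 1 + 1 = 2) = 2 (attained at k = 2)
  C[2][2] = min over k of (A[2][0] + B[0][2] = 6 + 8 = 14, A[2][1] + B[1][2] = 10 + 10 = 20, A[2][2] + B[2][2] = 1 + 9 = 10) = 10 (attained at k = 2)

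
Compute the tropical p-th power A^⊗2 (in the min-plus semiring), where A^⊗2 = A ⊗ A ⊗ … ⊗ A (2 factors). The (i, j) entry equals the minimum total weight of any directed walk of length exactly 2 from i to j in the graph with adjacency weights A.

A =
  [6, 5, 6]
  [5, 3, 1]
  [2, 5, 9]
A^⊗2 =
  [8, 8, 6]
  [3, 6, 4]
  [8, 7, 6]

Each entry (A^⊗2)_ij equals the minimum over all length-2 walks i = v_0 → v_1 → … → v_2 = j of Σ_t A[v_t][v_{t+1}]. For example, for (i, j) = (0, 2) we minimise over 3 possible intermediate vertex sequences; the minimum is 6, attained along the walk 0 → 1 → 2.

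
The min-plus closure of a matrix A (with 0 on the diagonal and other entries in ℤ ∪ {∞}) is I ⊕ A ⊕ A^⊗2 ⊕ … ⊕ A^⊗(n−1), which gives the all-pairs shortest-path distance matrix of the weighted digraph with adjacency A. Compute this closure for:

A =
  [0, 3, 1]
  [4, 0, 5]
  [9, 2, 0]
Closure =
  [0, 3, 1]
  [4, 0, 5]
  [6, 2, 0]

This is the Floyd-Warshall all-pairs shortest-path computation. For each intermediate vertex k = 0, 1, …, 2, update dist[i][j] ← min(dist[i][j], dist[i][k] + dist[k][j]). The final matrix gives, for each (i, j), the minimum total weight of any directed path from i to j (possibly empty when i = j).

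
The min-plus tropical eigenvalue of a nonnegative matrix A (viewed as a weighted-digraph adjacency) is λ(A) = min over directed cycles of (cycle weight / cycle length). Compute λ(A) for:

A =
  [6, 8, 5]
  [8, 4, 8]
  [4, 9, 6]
λ(A) = 4

Enumerate directed cycles and compute their means (weight / length). Sample:
  cycle 0 → 0: weight = 6, length = 1, mean = 6/1 ≈ 6.000
  cycle 1 → 1: weight = 4, length = 1, mean = 4/1 ≈ 4.000
  cycle 2 → 2: weight = 6, length = 1, mean = 6/1 ≈ 6.000
  cycle 0 → 1 → 0: weight = 16, length = 2, mean = 16/2 ≈ 8.000
  cycle 0 → 2 → 0: weight = 9, length = 2, mean = 9/2 ≈ 4.500
  cycle 1 → 0 → 1: weight = 16, length = 2, mean = 16/2 ≈ 8.000
Minimum mean = 4.000, attained e.g. along the cycle 1 → 1 with weight 4 and length 1. So λ(A) = 4/1 = 4.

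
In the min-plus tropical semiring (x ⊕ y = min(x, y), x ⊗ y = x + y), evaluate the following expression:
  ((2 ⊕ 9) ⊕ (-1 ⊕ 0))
((2 ⊕ 9) ⊕ (-1 ⊕ 0)) = -1

Expand innermost to outermost. Recall ⊕ takes the minimum of its arguments and ⊗ takes their sum. Working out the expression ((2 ⊕ 9) ⊕ (-1 ⊕ 0)) gives -1.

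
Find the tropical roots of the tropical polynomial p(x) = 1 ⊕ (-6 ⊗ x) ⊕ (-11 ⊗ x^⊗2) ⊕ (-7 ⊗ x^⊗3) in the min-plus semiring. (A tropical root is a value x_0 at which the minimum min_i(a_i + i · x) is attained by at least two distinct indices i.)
Roots: {-4, 5, 7}

Each tropical root is a break point of the lower envelope of the lines y = a_i + i · x (there are 4 lines, with slopes 0, 1, ..., 3). Only the lines that attain the minimum somewhere contribute to roots; other lines are dominated. Here the surviving (envelope) indices are i = 3, i = 2, i = 1, i = 0.
Intersections between consecutive envelope lines give the roots: for adjacent envelope indices i < j the intersection is x = (a_i − a_j) / (j − i). Reading off the sorted break points: {-4, 5, 7}.
Verification: at each break x_0, at least two indices attain the minimum of min_i(a_i + i · x_0).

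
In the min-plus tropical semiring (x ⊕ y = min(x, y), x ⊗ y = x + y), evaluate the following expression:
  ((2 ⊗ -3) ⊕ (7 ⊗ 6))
((2 ⊗ -3) ⊕ (7 ⊗ 6)) = -1

Expand innermost to outermost. Recall ⊕ takes the minimum of its arguments and ⊗ takes their sum. Working out the expression ((2 ⊗ -3) ⊕ (7 ⊗ 6)) gives -1.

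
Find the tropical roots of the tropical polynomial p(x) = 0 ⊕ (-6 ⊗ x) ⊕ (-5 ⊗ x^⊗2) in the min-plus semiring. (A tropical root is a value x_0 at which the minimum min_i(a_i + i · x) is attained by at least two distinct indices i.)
Roots: {-1, 6}

Each tropical root is a break point of the lower envelope of the lines y = a_i + i · x (there are 3 lines, with slopes 0, 1, ..., 2). Only the lines that attain the minimum somewhere contribute to roots; other lines are dominated. Here the surviving (envelope) indices are i = 2, i = 1, i = 0.
Intersections between consecutive envelope lines give the roots: for adjacent envelope indices i < j the intersection is x = (a_i − a_j) / (j − i). Reading off the sorted break points: {-1, 6}.
Verification: at each break x_0, at least two indices attain the minimum of min_i(a_i + i · x_0).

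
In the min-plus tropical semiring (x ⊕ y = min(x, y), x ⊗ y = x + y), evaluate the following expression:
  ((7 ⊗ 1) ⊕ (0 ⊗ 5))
((7 ⊗ 1) ⊕ (0 ⊗ 5)) = 5

Expand innermost to outermost. Recall ⊕ takes the minimum of its arguments and ⊗ takes their sum. Working out the expression ((7 ⊗ 1) ⊕ (0 ⊗ 5)) gives 5.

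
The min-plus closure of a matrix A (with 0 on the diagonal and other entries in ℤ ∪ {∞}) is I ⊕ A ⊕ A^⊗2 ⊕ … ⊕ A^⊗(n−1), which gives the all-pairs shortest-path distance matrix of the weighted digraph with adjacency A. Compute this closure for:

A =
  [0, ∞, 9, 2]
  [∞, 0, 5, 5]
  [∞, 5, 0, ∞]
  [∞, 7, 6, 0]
Closure =
  [0, 9, 8, 2]
  [∞, 0, 5, 5]
  [∞, 5, 0, 10]
  [∞, 7, 6, 0]

This is the Floyd-Warshall all-pairs shortest-path computation. For each intermediate vertex k = 0, 1, …, 3, update dist[i][j] ← min(dist[i][j], dist[i][k] + dist[k][j]). The final matrix gives, for each (i, j), the minimum total weight of any directed path from i to j (possibly empty when i = j).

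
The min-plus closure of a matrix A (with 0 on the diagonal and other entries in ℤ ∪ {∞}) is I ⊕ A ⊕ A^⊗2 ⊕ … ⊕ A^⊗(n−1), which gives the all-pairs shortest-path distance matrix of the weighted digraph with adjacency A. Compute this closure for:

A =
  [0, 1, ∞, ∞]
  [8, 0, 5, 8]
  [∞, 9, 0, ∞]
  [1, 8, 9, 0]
Closure =
  [0, 1, 6, 9]
  [8, 0, 5, 8]
  [17, 9, 0, 17]
  [1, 2, 7, 0]

This is the Floyd-Warshall all-pairs shortest-path computation. For each intermediate vertex k = 0, 1, …, 3, update dist[i][j] ← min(dist[i][j], dist[i][k] + dist[k][j]). The final matrix gives, for each (i, j), the minimum total weight of any directed path from i to j (possibly empty when i = j).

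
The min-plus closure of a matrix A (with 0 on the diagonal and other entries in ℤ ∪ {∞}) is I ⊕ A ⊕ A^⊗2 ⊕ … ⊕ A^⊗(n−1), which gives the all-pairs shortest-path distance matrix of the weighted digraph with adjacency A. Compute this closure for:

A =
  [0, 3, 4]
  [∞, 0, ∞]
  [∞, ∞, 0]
Closure =
  [0, 3, 4]
  [∞, 0, ∞]
  [∞, ∞, 0]

This is the Floyd-Warshall all-pairs shortest-path computation. For each intermediate vertex k = 0, 1, …, 2, update dist[i][j] ← min(dist[i][j], dist[i][k] + dist[k][j]). The final matrix gives, for each (i, j), the minimum total weight of any directed path from i to j (possibly empty when i = j).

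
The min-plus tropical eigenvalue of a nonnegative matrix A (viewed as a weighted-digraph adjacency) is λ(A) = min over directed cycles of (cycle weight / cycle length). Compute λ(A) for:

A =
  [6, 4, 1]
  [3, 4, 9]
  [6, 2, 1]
λ(A) = 1

Enumerate directed cycles and compute their means (weight / length). Sample:
  cycle 0 → 0: weight = 6, length = 1, mean = 6/1 ≈ 6.000
  cycle 1 → 1: weight = 4, length = 1, mean = 4/1 ≈ 4.000
  cycle 2 → 2: weight = 1, length = 1, mean = 1/1 ≈ 1.000
  cycle 0 → 1 → 0: weight = 7, length = 2, mean = 7/2 ≈ 3.500
  cycle 0 → 2 → 0: weight = 7, length = 2, mean = 7/2 ≈ 3.500
  cycle 1 → 0 → 1: weight = 7, length = 2, mean = 7/2 ≈ 3.500
Minimum mean = 1.000, attained e.g. along the cycle 2 → 2 with weight 1 and length 1. So λ(A) = 1/1 = 1.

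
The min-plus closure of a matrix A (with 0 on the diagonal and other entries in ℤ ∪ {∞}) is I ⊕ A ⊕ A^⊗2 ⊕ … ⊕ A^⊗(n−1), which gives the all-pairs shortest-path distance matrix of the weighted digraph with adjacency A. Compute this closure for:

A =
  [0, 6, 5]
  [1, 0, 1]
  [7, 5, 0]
Closure =
  [0, 6, 5]
  [1, 0, 1]
  [6, 5, 0]

This is the Floyd-Warshall all-pairs shortest-path computation. For each intermediate vertex k = 0, 1, …, 2, update dist[i][j] ← min(dist[i][j], dist[i][k] + dist[k][j]). The final matrix gives, for each (i, j), the minimum total weight of any directed path from i to j (possibly empty when i = j).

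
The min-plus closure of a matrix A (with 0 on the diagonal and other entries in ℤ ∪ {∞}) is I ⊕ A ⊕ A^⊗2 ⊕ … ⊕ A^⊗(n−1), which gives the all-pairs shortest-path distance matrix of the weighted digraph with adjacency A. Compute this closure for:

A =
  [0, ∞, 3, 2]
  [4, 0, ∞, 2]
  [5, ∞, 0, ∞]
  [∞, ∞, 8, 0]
Closure =
  [0, ∞, 3, 2]
  [4, 0, 7, 2]
  [5, ∞, 0, 7]
  [13, ∞, 8, 0]

This is the Floyd-Warshall all-pairs shortest-path computation. For each intermediate vertex k = 0, 1, …, 3, update dist[i][j] ← min(dist[i][j], dist[i][k] + dist[k][j]). The final matrix gives, for each (i, j), the minimum total weight of any directed path from i to j (possibly empty when i = j).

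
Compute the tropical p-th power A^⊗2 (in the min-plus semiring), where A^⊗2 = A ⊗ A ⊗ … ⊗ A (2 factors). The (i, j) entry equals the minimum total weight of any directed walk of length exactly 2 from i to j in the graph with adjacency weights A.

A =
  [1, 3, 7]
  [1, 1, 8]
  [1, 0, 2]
A^⊗2 =
  [2, 4, 8]
  [2, 2, 8]
  [1, 1, 4]

Each entry (A^⊗2)_ij equals the minimum over all length-2 walks i = v_0 → v_1 → … → v_2 = j of Σ_t A[v_t][v_{t+1}]. For example, for (i, j) = (0, 2) we minimise over 3 possible intermediate vertex sequences; the minimum is 8, attained along the walk 0 → 0 → 2.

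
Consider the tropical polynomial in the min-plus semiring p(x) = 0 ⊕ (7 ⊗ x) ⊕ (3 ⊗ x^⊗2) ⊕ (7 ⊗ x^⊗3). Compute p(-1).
p(-1) = 0

A tropical monomial a ⊗ x^⊗i evaluates to a + i · x. Evaluating each term at x = -1:
  Term 0 contributes 0 + 0 · -1 = 0
  Term 1 contributes 7 + 1 · -1 = 6
  Term 2 contributes 3 + 2 · -1 = 1
  Term 3 contributes 7 + 3 · -1 = 4
p(-1) = ⊕ of these = min[0, 6, 1, 4] = 0.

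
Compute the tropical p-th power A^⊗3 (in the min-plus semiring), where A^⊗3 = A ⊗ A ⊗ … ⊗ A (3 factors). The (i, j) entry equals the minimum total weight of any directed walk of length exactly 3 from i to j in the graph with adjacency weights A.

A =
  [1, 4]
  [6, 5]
A^⊗3 =
  [3, 6]
  [8, 11]

Each entry (A^⊗3)_ij equals the minimum over all length-3 walks i = v_0 → v_1 → … → v_3 = j of Σ_t A[v_t][v_{t+1}]. For example, for (i, j) = (0, 1) we minimise over 4 possible intermediate vertex sequences; the minimum is 6, attained along the walk 0 → 0 → 0 → 1.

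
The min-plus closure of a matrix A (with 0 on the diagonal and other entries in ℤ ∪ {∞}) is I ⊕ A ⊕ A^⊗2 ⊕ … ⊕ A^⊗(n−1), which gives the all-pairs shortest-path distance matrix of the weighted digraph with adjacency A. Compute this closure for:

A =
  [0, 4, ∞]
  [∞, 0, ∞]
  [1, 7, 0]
Closure =
  [0, 4, ∞]
  [∞, 0, ∞]
  [1, 5, 0]

This is the Floyd-Warshall all-pairs shortest-path computation. For each intermediate vertex k = 0, 1, …, 2, update dist[i][j] ← min(dist[i][j], dist[i][k] + dist[k][j]). The final matrix gives, for each (i, j), the minimum total weight of any directed path from i to j (possibly empty when i = j).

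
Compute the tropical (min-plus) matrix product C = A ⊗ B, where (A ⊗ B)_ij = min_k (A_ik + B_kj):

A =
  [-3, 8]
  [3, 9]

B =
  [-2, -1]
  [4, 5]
A ⊗ B =
  [-5, -4]
  [1, 2]

Apply the min-plus product entry-by-entry:
  C[0][0] = min over k of (A[0][0] + B[0][0] = -3 + -2 = -5, A[0][1] + B[1][0] = 8 + 4 = 12) = -5 (attained at k = 0)
  C[0][1] = min over k of (A[0][0] + B[0][1] = -3 + -1 = -4, A[0][1] + B[1][1] = 8 + 5 = 13) = -4 (attained at k = 0)
  C[1][0] = min over k of (A[1][0] + B[0][0] = 3 + -2 = 1, A[1][1] + B[1][0] = 9 + 4 = 13) = 1 (attained at k = 0)
  C[1][1] = min over k of (A[1][0] + B[0][1] = 3 + -1 = 2, A[1][1] + B[1][1] = 9 + 5 = 14) = 2 (attained at k = 0)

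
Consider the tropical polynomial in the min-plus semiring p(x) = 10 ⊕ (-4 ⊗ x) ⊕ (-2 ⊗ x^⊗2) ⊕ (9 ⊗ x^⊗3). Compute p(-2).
p(-2) = -6

A tropical monomial a ⊗ x^⊗i evaluates to a + i · x. Evaluating each term at x = -2:
  Term 0 contributes 10 + 0 · -2 = 10
  Term 1 contributes -4 + 1 · -2 = -6
  Term 2 contributes -2 + 2 · -2 = -6
  Term 3 contributes 9 + 3 · -2 = 3
p(-2) = ⊕ of these = min[10, -6, -6, 3] = -6.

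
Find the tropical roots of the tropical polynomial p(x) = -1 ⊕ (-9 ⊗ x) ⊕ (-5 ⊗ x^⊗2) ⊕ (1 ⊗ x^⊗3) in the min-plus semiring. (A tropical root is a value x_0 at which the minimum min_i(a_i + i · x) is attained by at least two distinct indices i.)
Roots: {-6, -4, 8}

Each tropical root is a break point of the lower envelope of the lines y = a_i + i · x (there are 4 lines, with slopes 0, 1, ..., 3). Only the lines that attain the minimum somewhere contribute to roots; other lines are dominated. Here the surviving (envelope) indices are i = 3, i = 2, i = 1, i = 0.
Intersections between consecutive envelope lines give the roots: for adjacent envelope indices i < j the intersection is x = (a_i − a_j) / (j − i). Reading off the sorted break points: {-6, -4, 8}.
Verification: at each break x_0, at least two indices attain the minimum of min_i(a_i + i · x_0).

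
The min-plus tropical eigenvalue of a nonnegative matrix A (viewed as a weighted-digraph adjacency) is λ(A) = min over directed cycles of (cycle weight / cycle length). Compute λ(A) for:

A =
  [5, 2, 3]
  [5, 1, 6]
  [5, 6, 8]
λ(A) = 1

Enumerate directed cycles and compute their means (weight / length). Sample:
  cycle 0 → 0: weight = 5, length = 1, mean = 5/1 ≈ 5.000
  cycle 1 → 1: weight = 1, length = 1, mean = 1/1 ≈ 1.000
  cycle 2 → 2: weight = 8, length = 1, mean = 8/1 ≈ 8.000
  cycle 0 → 1 → 0: weight = 7, length = 2, mean = 7/2 ≈ 3.500
  cycle 0 → 2 → 0: weight = 8, length = 2, mean = 8/2 ≈ 4.000
  cycle 1 → 0 → 1: weight = 7, length = 2, mean = 7/2 ≈ 3.500
Minimum mean = 1.000, attained e.g. along the cycle 1 → 1 with weight 1 and length 1. So λ(A) = 1/1 = 1.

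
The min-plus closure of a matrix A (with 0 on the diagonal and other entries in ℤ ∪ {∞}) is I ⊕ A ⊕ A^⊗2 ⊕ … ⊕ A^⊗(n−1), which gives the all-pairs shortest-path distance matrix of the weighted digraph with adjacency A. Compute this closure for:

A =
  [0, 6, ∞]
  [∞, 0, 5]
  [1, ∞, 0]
Closure =
  [0, 6, 11]
  [6, 0, 5]
  [1, 7, 0]

This is the Floyd-Warshall all-pairs shortest-path computation. For each intermediate vertex k = 0, 1, …, 2, update dist[i][j] ← min(dist[i][j], dist[i][k] + dist[k][j]). The final matrix gives, for each (i, j), the minimum total weight of any directed path from i to j (possibly empty when i = j).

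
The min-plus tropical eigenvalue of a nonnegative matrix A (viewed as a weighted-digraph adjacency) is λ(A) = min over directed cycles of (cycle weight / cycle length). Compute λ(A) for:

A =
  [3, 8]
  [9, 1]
λ(A) = 1

Enumerate directed cycles and compute their means (weight / length). Sample:
  cycle 0 → 0: weight = 3, length = 1, mean = 3/1 ≈ 3.000
  cycle 1 → 1: weight = 1, length = 1, mean = 1/1 ≈ 1.000
  cycle 0 → 1 → 0: weight = 17, length = 2, mean = 17/2 ≈ 8.500
  cycle 1 → 0 → 1: weight = 17, length = 2, mean = 17/2 ≈ 8.500
Minimum mean = 1.000, attained e.g. along the cycle 1 → 1 with weight 1 and length 1. So λ(A) = 1/1 = 1.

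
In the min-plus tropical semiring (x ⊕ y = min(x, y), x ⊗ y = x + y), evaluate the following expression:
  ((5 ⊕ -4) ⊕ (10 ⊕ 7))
((5 ⊕ -4) ⊕ (10 ⊕ 7)) = -4

Expand innermost to outermost. Recall ⊕ takes the minimum of its arguments and ⊗ takes their sum. Working out the expression ((5 ⊕ -4) ⊕ (10 ⊕ 7)) gives -4.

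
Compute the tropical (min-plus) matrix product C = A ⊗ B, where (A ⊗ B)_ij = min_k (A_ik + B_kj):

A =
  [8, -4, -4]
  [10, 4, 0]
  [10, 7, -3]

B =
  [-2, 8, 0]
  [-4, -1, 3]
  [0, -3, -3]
A ⊗ B =
  [-8, -7, -7]
  [0, -3, -3]
  [-3, -6, -6]

Apply the min-plus product entry-by-entry:
  C[0][0] = min over k of (A[0][0] + B[0][0] = 8 + -2 = 6, A[0][1] + B[1][0] = -4 + -4 = -8, A[0][2] + B[2][0] = -4 + 0 = -4) = -8 (attained at k = 1)
  C[0][1] = min over k of (A[0][0] + B[0][1] = 8 + 8 = 16, A[0][1] + B[1][1] = -4 + -1 = -5, A[0][2] + B[2][1] = -4 + -3 = -7) = -7 (attained at k = 2)
  C[0][2] = min over k of (A[0][0] + B[0][2] = 8 + 0 = 8, A[0][1] + B[1][2] = -4 + 3 = -1, A[0][2] + B[2][2] = -4 + -3 = -7) = -7 (attained at k = 2)
  C[1][0] = min over k of (A[1][0] + B[0][0] = 10 + -2 = 8, A[1][1] + B[1][0] = 4 + -4 = 0, A[1][2] + B[2][0] = 0 + 0 = 0) = 0 (attained at k = 1)
  C[1][1] = min over k of (A[1][0] + B[0][1] = 10 + 8 = 18, A[1][1] + B[1][1] = 4 + -1 = 3, A[1][2] + B[2][1] = 0 + -3 = -3) = -3 (attained at k = 2)
  C[1][2] = min over k of (A[1][0] + B[0][2] = 10 + 0 = 10, A[1][1] + B[1][2] = 4 + 3 = 7, A[1][2] + B[2][2] = 0 + -3 = -3) = -3 (attained at k = 2)
  C[2][0] = min over k of (A[2][0] + B[0][0] = 10 + -2 = 8, A[2][1] + B[1][0] = 7 + -4 = 3, A[2][2] + B[2][0] = -3 + 0 = -3) = -3 (attained at k = 2)
  C[2][1] = min over k of (A[2][0] + B[0][1] = 10 + 8 = 18, A[2][1] + B[1][1] = 7 + -1 = 6, A[2][2] + B[2][1] = -3 + -3 = -6) = -6 (attained at k = 2)
  C[2][2] = min over k of (A[2][0] + B[0][2] = 10 + 0 = 10, A[2][1] + B[1][2] = 7 + 3 = 10, A[2][2] + B[2][2] = -3 + -3 = -6) = -6 (attained at k = 2)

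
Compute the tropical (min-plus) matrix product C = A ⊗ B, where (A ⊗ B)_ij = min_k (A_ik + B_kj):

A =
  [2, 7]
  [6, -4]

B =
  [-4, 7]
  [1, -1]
A ⊗ B =
  [-2, 6]
  [-3, -5]

Apply the min-plus product entry-by-entry:
  C[0][0] = min over k of (A[0][0] + B[0][0] = 2 + -4 = -2, A[0][1] + B[1][0] = 7 + 1 = 8) = -2 (attained at k = 0)
  C[0][1] = min over k of (A[0][0] + B[0][1] = 2 + 7 = 9, A[0][1] + B[1][1] = 7 + -1 = 6) = 6 (attained at k = 1)
  C[1][0] = min over k of (A[1][0] + B[0][0] = 6 + -4 = 2, A[1][1] + B[1][0] = -4 + 1 = -3) = -3 (attained at k = 1)
  C[1][1] = min over k of (A[1][0] + B[0][1] = 6 + 7 = 13, A[1][1] + B[1][1] = -4 + -1 = -5) = -5 (attained at k = 1)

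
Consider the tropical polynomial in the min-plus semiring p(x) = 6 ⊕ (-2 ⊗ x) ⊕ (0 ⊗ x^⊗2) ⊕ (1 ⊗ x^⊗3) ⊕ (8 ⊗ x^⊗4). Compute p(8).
p(8) = 6

A tropical monomial a ⊗ x^⊗i evaluates to a + i · x. Evaluating each term at x = 8:
  Term 0 contributes 6 + 0 · 8 = 6
  Term 1 contributes -2 + 1 · 8 = 6
  Term 2 contributes 0 + 2 · 8 = 16
  Term 3 contributes 1 + 3 · 8 = 25
  Term 4 contributes 8 + 4 · 8 = 40
p(8) = ⊕ of these = min[6, 6, 16, 25, 40] = 6.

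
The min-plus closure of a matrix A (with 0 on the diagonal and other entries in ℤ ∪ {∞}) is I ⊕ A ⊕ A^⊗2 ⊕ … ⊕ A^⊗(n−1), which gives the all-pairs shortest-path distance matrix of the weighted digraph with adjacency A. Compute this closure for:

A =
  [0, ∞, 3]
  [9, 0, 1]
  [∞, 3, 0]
Closure =
  [0, 6, 3]
  [9, 0, 1]
  [12, 3, 0]

This is the Floyd-Warshall all-pairs shortest-path computation. For each intermediate vertex k = 0, 1, …, 2, update dist[i][j] ← min(dist[i][j], dist[i][k] + dist[k][j]). The final matrix gives, for each (i, j), the minimum total weight of any directed path from i to j (possibly empty when i = j).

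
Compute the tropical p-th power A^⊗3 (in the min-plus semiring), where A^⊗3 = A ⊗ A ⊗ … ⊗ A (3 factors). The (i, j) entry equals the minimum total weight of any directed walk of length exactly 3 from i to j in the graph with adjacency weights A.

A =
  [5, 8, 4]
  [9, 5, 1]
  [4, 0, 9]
A^⊗3 =
  [13, 9, 5]
  [10, 6, 2]
  [5, 1, 6]

Each entry (A^⊗3)_ij equals the minimum over all length-3 walks i = v_0 → v_1 → … → v_3 = j of Σ_t A[v_t][v_{t+1}]. For example, for (i, j) = (0, 2) we minimise over 9 possible intermediate vertex sequences; the minimum is 5, attained along the walk 0 → 2 → 1 → 2.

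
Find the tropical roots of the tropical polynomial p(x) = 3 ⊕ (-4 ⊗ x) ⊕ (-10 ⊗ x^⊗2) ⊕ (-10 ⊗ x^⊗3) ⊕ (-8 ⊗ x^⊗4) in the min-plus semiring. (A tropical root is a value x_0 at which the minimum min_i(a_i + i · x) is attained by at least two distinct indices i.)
Roots: {-2, 0, 6, 7}

Each tropical root is a break point of the lower envelope of the lines y = a_i + i · x (there are 5 lines, with slopes 0, 1, ..., 4). Only the lines that attain the minimum somewhere contribute to roots; other lines are dominated. Here the surviving (envelope) indices are i = 4, i = 3, i = 2, i = 1, i = 0.
Intersections between consecutive envelope lines give the roots: for adjacent envelope indices i < j the intersection is x = (a_i − a_j) / (j − i). Reading off the sorted break points: {-2, 0, 6, 7}.
Verification: at each break x_0, at least two indices attain the minimum of min_i(a_i + i · x_0).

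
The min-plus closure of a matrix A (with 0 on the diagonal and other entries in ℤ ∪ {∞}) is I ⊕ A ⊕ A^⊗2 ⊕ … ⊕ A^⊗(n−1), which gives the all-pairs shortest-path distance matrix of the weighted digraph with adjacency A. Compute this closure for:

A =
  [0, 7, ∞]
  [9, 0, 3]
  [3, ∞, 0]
Closure =
  [0, 7, 10]
  [6, 0, 3]
  [3, 10, 0]

This is the Floyd-Warshall all-pairs shortest-path computation. For each intermediate vertex k = 0, 1, …, 2, update dist[i][j] ← min(dist[i][j], dist[i][k] + dist[k][j]). The final matrix gives, for each (i, j), the minimum total weight of any directed path from i to j (possibly empty when i = j).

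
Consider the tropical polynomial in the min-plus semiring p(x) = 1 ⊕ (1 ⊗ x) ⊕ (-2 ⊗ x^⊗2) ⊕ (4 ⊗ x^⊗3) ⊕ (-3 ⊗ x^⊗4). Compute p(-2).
p(-2) = -11

A tropical monomial a ⊗ x^⊗i evaluates to a + i · x. Evaluating each term at x = -2:
  Term 0 contributes 1 + 0 · -2 = 1
  Term 1 contributes 1 + 1 · -2 = -1
  Term 2 contributes -2 + 2 · -2 = -6
  Term 3 contributes 4 + 3 · -2 = -2
  Term 4 contributes -3 + 4 · -2 = -11
p(-2) = ⊕ of these = min[1, -1, -6, -2, -11] = -11.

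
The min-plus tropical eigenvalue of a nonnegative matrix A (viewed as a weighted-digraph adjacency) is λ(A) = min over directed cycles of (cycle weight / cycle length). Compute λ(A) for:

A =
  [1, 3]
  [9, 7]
λ(A) = 1

Enumerate directed cycles and compute their means (weight / length). Sample:
  cycle 0 → 0: weight = 1, length = 1, mean = 1/1 ≈ 1.000
  cycle 1 → 1: weight = 7, length = 1, mean = 7/1 ≈ 7.000
  cycle 0 → 1 → 0: weight = 12, length = 2, mean = 12/2 ≈ 6.000
  cycle 1 → 0 → 1: weight = 12, length = 2, mean = 12/2 ≈ 6.000
Minimum mean = 1.000, attained e.g. along the cycle 0 → 0 with weight 1 and length 1. So λ(A) = 1/1 = 1.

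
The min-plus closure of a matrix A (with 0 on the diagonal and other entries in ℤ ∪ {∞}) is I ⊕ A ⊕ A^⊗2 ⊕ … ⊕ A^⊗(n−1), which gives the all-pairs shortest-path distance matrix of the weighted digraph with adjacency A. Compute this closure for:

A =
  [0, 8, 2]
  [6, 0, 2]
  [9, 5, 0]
Closure =
  [0, 7, 2]
  [6, 0, 2]
  [9, 5, 0]

This is the Floyd-Warshall all-pairs shortest-path computation. For each intermediate vertex k = 0, 1, …, 2, update dist[i][j] ← min(dist[i][j], dist[i][k] + dist[k][j]). The final matrix gives, for each (i, j), the minimum total weight of any directed path from i to j (possibly empty when i = j).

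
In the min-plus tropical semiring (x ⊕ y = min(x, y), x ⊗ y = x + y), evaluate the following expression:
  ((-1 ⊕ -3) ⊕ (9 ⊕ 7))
((-1 ⊕ -3) ⊕ (9 ⊕ 7)) = -3

Expand innermost to outermost. Recall ⊕ takes the minimum of its arguments and ⊗ takes their sum. Working out the expression ((-1 ⊕ -3) ⊕ (9 ⊕ 7)) gives -3.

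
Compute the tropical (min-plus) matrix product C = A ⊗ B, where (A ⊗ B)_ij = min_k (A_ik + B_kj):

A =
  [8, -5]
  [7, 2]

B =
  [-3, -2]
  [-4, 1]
A ⊗ B =
  [-9, -4]
  [-2, 3]

Apply the min-plus product entry-by-entry:
  C[0][0] = min over k of (A[0][0] + B[0][0] = 8 + -3 = 5, A[0][1] + B[1][0] = -5 + -4 = -9) = -9 (attained at k = 1)
  C[0][1] = min over k of (A[0][0] + B[0][1] = 8 + -2 = 6, A[0][1] + B[1][1] = -5 + 1 = -4) = -4 (attained at k = 1)
  C[1][0] = min over k of (A[1][0] + B[0][0] = 7 + -3 = 4, A[1][1] + B[1][0] = 2 + -4 = -2) = -2 (attained at k = 1)
  C[1][1] = min over k of (A[1][0] + B[0][1] = 7 + -2 = 5, A[1][1] + B[1][1] = 2 + 1 = 3) = 3 (attained at k = 1)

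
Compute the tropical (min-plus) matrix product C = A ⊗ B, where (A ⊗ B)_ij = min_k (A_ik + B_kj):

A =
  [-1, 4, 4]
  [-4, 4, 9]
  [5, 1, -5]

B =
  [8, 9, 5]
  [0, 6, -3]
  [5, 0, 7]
A ⊗ B =
  [4, 4, 1]
  [4, 5, 1]
  [0, -5, -2]

Apply the min-plus product entry-by-entry:
  C[0][0] = min over k of (A[0][0] + B[0][0] = -1 + 8 = 7, A[0][1] + B[1][0] = 4 + 0 = 4, A[0][2] + B[2][0] = 4 + 5 = 9) = 4 (attained at k = 1)
  C[0][1] = min over k of (A[0][0] + B[0][1] = -1 + 9 = 8, A[0][1] + B[1][1] = 4 + 6 = 10, A[0][2] + B[2][1] = 4 + 0 = 4) = 4 (attained at k = 2)
  C[0][2] = min over k of (A[0][0] + B[0][2] = -1 + 5 = 4, A[0][1] + B[1][2] = 4 + -3 = 1, A[0][2] + B[2][2] = 4 + 7 = 11) = 1 (attained at k = 1)
  C[1][0] = min over k of (A[1][0] + B[0][0] = -4 + 8 = 4, A[1][1] + B[1][0] = 4 + 0 = 4, A[1][2] + B[2][0] = 9 + 5 = 14) = 4 (attained at k = 0)
  C[1][1] = min over k of (A[1][0] + B[0][1] = -4 + 9 = 5, A[1][1] + B[1][1] = 4 + 6 = 10, A[1][2] + B[2][1] = 9 + 0 = 9) = 5 (attained at k = 0)
  C[1][2] = min over k of (A[1][0] + B[0][2] = -4 + 5 = 1, A[1][1] + B[1][2] = 4 + -3 = 1, A[1][2] + B[2][2] = 9 + 7 = 16) = 1 (attained at k = 0)
  C[2][0] = min over k of (A[2][0] + B[0][0] = 5 + 8 = 13, A[2][1] + B[1][0] = 1 + 0 = 1, A[2][2] + B[2][0] = -5 + 5 = 0) = 0 (attained at k = 2)
  C[2][1] = min over k of (A[2][0] + B[0][1] = 5 + 9 = 14, A[2][1] + B[1][1] = 1 + 6 = 7, A[2][2] + B[2][1] = -5 + 0 = -5) = -5 (attained at k = 2)
  C[2][2] = min over k of (A[2][0] + B[0][2] = 5 + 5 = 10, A[2][1] + B[1][2] = 1 + -3 = -2, A[2][2] + B[2][2] = -5 + 7 = 2) = -2 (attained at k = 1)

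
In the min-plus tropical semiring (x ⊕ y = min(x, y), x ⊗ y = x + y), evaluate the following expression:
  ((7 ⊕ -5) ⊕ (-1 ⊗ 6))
((7 ⊕ -5) ⊕ (-1 ⊗ 6)) = -5

Expand innermost to outermost. Recall ⊕ takes the minimum of its arguments and ⊗ takes their sum. Working out the expression ((7 ⊕ -5) ⊕ (-1 ⊗ 6)) gives -5.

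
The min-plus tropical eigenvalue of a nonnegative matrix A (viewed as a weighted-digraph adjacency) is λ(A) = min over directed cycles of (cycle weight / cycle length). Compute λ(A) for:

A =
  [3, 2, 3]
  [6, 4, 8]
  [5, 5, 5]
λ(A) = 3

Enumerate directed cycles and compute their means (weight / length). Sample:
  cycle 0 → 0: weight = 3, length = 1, mean = 3/1 ≈ 3.000
  cycle 1 → 1: weight = 4, length = 1, mean = 4/1 ≈ 4.000
  cycle 2 → 2: weight = 5, length = 1, mean = 5/1 ≈ 5.000
  cycle 0 → 1 → 0: weight = 8, length = 2, mean = 8/2 ≈ 4.000
  cycle 0 → 2 → 0: weight = 8, length = 2, mean = 8/2 ≈ 4.000
  cycle 1 → 0 → 1: weight = 8, length = 2, mean = 8/2 ≈ 4.000
Minimum mean = 3.000, attained e.g. along the cycle 0 → 0 with weight 3 and length 1. So λ(A) = 3/1 = 3.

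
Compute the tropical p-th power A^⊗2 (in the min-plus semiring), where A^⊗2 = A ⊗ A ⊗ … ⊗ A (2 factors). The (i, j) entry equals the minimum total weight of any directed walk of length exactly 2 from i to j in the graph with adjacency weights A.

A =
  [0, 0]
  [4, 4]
A^⊗2 =
  [0, 0]
  [4, 4]

Each entry (A^⊗2)_ij equals the minimum over all length-2 walks i = v_0 → v_1 → … → v_2 = j of Σ_t A[v_t][v_{t+1}]. For example, for (i, j) = (0, 1) we minimise over 2 possible intermediate vertex sequences; the minimum is 0, attained along the walk 0 → 0 → 1.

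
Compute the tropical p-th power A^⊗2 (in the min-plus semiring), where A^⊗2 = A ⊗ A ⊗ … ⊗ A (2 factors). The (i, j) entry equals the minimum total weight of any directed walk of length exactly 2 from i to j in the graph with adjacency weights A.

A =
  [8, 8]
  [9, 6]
A^⊗2 =
  [16, 14]
  [15, 12]

Each entry (A^⊗2)_ij equals the minimum over all length-2 walks i = v_0 → v_1 → … → v_2 = j of Σ_t A[v_t][v_{t+1}]. For example, for (i, j) = (0, 1) we minimise over 2 possible intermediate vertex sequences; the minimum is 14, attained along the walk 0 → 1 → 1.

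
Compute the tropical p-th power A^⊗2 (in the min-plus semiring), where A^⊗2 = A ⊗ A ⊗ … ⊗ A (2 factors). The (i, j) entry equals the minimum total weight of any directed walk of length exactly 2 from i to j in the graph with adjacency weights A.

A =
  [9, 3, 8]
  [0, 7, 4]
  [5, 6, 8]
A^⊗2 =
  [3, 10, 7]
  [7, 3, 8]
  [6, 8, 10]

Each entry (A^⊗2)_ij equals the minimum over all length-2 walks i = v_0 → v_1 → … → v_2 = j of Σ_t A[v_t][v_{t+1}]. For example, for (i, j) = (0, 2) we minimise over 3 possible intermediate vertex sequences; the minimum is 7, attained along the walk 0 → 1 → 2.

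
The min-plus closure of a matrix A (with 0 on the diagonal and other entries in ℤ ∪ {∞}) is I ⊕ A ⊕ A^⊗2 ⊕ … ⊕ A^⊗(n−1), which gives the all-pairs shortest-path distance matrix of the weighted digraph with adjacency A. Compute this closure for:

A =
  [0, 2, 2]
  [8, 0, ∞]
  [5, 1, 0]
Closure =
  [0, 2, 2]
  [8, 0, 10]
  [5, 1, 0]

This is the Floyd-Warshall all-pairs shortest-path computation. For each intermediate vertex k = 0, 1, …, 2, update dist[i][j] ← min(dist[i][j], dist[i][k] + dist[k][j]). The final matrix gives, for each (i, j), the minimum total weight of any directed path from i to j (possibly empty when i = j).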